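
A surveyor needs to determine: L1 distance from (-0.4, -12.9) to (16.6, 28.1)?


|(-0.4)-16.6| + |(-12.9)-28.1| = 17 + 41 = 58

58


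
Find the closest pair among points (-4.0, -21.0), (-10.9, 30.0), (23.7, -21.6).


d(P0,P1) = 51.4646, d(P0,P2) = 27.7065, d(P1,P2) = 62.1266
Closest: P0 and P2

Closest pair: (-4.0, -21.0) and (23.7, -21.6), distance = 27.7065


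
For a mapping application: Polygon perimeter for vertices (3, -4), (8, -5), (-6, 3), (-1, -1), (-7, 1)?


Sides: (3, -4)->(8, -5): sqrt(26) = 5.09902, (8, -5)->(-6, 3): sqrt(260) = 16.124515, (-6, 3)->(-1, -1): sqrt(41) = 6.403124, (-1, -1)->(-7, 1): sqrt(40) = 6.324555, (-7, 1)->(3, -4): sqrt(125) = 11.18034
Sum = 45.131554
Perimeter = 45.1316

45.1316


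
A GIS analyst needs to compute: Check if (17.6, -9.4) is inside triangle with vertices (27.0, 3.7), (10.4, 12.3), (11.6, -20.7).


Cross products: AB x AP = 298.3, BC x BP = 211.56, CA x CP = 27.62
All same sign? yes

Yes, inside


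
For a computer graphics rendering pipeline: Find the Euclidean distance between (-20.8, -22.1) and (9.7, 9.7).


dx=30.5, dy=31.8
d^2 = 30.5^2 + 31.8^2 = 1941.49
d = sqrt(1941.49) = 44.0623

44.0623


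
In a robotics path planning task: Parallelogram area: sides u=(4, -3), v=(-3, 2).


|u x v| = |4*2 - (-3)*(-3)|
= |8 - 9| = 1

1


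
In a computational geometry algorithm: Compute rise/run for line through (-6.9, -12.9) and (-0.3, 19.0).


slope = (y2-y1)/(x2-x1) = (19-(-12.9))/((-0.3)-(-6.9)) = 31.9/6.6 = 4.8333

4.8333


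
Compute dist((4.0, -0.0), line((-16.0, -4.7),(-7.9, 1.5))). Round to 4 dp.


|cross product| = 85.93
|line direction| = sqrt(104.05) = 10.2005
Distance = 85.93/sqrt(104.05) = 8.4241

8.4241


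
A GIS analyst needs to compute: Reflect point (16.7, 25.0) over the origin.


Reflection over origin: (x,y) -> (-x,-y)
(16.7, 25) -> (-16.7, -25)

(-16.7, -25)


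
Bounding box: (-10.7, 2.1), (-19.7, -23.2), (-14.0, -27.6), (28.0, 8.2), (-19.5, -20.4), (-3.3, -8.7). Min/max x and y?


x range: [-19.7, 28]
y range: [-27.6, 8.2]
Bounding box: (-19.7,-27.6) to (28,8.2)

(-19.7,-27.6) to (28,8.2)


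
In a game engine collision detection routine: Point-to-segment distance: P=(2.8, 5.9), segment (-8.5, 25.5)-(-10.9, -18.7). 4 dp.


Project P onto AB: t = 0.4283 (clamped to [0,1])
Closest point on segment: (-9.5279, 6.5694)
Distance: 12.3461

12.3461


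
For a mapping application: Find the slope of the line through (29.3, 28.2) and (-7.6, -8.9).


slope = (y2-y1)/(x2-x1) = ((-8.9)-28.2)/((-7.6)-29.3) = (-37.1)/(-36.9) = 1.0054

1.0054


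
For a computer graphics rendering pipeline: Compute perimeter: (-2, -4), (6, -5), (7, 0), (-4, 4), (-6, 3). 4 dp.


Sides: (-2, -4)->(6, -5): sqrt(65) = 8.062258, (6, -5)->(7, 0): sqrt(26) = 5.09902, (7, 0)->(-4, 4): sqrt(137) = 11.7047, (-4, 4)->(-6, 3): sqrt(5) = 2.236068, (-6, 3)->(-2, -4): sqrt(65) = 8.062258
Sum = 35.164304
Perimeter = 35.1643

35.1643


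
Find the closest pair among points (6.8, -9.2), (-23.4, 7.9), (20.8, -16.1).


d(P0,P1) = 34.7052, d(P0,P2) = 15.608, d(P1,P2) = 50.2955
Closest: P0 and P2

Closest pair: (6.8, -9.2) and (20.8, -16.1), distance = 15.608


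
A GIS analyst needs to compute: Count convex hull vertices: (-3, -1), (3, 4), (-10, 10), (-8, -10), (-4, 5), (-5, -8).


Convex hull vertices (CCW): (-10, 10), (-8, -10), (-5, -8), (3, 4)
Count = 4

4


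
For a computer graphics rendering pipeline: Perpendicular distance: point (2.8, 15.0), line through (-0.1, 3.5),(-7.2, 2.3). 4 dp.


|cross product| = 78.17
|line direction| = sqrt(51.85) = 7.2007
Distance = 78.17/sqrt(51.85) = 10.8559

10.8559


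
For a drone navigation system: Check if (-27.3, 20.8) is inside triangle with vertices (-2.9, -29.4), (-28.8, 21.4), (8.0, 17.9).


Cross products: AB x AP = -60.66, BC x BP = -16.83, CA x CP = -1701.3
All same sign? yes

Yes, inside


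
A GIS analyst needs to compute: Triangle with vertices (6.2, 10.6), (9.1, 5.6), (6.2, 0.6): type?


Side lengths squared: AB^2=33.41, BC^2=33.41, CA^2=100
Sorted: [33.41, 33.41, 100]
By sides: Isosceles, By angles: Obtuse

Isosceles, Obtuse


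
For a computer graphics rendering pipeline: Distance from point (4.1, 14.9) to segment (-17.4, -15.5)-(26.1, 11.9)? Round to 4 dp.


Project P onto AB: t = 0.669 (clamped to [0,1])
Closest point on segment: (11.7021, 2.831)
Distance: 14.2637

14.2637


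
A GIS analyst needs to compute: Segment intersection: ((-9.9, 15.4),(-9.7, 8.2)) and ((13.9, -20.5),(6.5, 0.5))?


Cross products: d1=234.14, d2=283.22, d3=164.18, d4=115.1
d1*d2 < 0 and d3*d4 < 0? no

No, they don't intersect


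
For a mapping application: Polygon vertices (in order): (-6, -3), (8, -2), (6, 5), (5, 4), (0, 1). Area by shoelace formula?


Shoelace sum: ((-6)*(-2) - 8*(-3)) + (8*5 - 6*(-2)) + (6*4 - 5*5) + (5*1 - 0*4) + (0*(-3) - (-6)*1)
= 98
Area = |98|/2 = 49

49


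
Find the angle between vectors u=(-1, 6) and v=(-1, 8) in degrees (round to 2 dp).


u.v = 49, |u| = sqrt(37) = 6.0828, |v| = sqrt(65) = 8.0623
cos(theta) = u.v/(|u||v|) = 49/sqrt(2405) = 0.999168
theta = acos(0.999168) = 2.34 degrees

2.34 degrees


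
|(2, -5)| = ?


|u| = sqrt(2^2 + (-5)^2) = sqrt(29) = 5.3852

5.3852


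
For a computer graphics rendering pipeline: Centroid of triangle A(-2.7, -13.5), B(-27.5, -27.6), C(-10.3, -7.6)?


Centroid = ((x_A+x_B+x_C)/3, (y_A+y_B+y_C)/3)
= (((-2.7)+(-27.5)+(-10.3))/3, ((-13.5)+(-27.6)+(-7.6))/3)
= (-13.5, -16.2333)

(-13.5, -16.2333)


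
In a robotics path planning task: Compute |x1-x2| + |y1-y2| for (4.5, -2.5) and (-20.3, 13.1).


|4.5-(-20.3)| + |(-2.5)-13.1| = 24.8 + 15.6 = 40.4

40.4


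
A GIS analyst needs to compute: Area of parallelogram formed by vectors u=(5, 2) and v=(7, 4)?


|u x v| = |5*4 - 2*7|
= |20 - 14| = 6

6


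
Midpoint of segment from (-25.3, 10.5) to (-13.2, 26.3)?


M = (((-25.3)+(-13.2))/2, (10.5+26.3)/2)
= (-19.25, 18.4)

(-19.25, 18.4)


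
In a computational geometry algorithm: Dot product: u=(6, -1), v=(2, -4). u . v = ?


u . v = u_x*v_x + u_y*v_y = 6*2 + (-1)*(-4)
= 12 + 4 = 16

16


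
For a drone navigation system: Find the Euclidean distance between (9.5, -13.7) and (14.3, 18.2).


dx=4.8, dy=31.9
d^2 = 4.8^2 + 31.9^2 = 1040.65
d = sqrt(1040.65) = 32.2591

32.2591


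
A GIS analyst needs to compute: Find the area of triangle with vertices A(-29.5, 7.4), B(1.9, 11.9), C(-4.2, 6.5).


Area = |x_A(y_B-y_C) + x_B(y_C-y_A) + x_C(y_A-y_B)|/2
= |(-159.3) + (-1.71) + 18.9|/2
= 142.11/2 = 71.055

71.055


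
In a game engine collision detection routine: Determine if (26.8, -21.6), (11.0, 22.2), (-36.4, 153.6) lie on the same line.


Cross product: (11-26.8)*(153.6-(-21.6)) - (22.2-(-21.6))*((-36.4)-26.8)
= 0

Yes, collinear


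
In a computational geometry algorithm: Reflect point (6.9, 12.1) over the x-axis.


Reflection over x-axis: (x,y) -> (x,-y)
(6.9, 12.1) -> (6.9, -12.1)

(6.9, -12.1)


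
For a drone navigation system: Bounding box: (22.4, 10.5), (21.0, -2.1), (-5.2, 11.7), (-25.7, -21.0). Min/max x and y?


x range: [-25.7, 22.4]
y range: [-21, 11.7]
Bounding box: (-25.7,-21) to (22.4,11.7)

(-25.7,-21) to (22.4,11.7)


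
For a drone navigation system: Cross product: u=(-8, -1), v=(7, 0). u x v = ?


u x v = u_x*v_y - u_y*v_x = (-8)*0 - (-1)*7
= 0 - (-7) = 7

7


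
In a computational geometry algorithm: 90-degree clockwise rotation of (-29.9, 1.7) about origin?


90° CW: (x,y) -> (y, -x)
(-29.9,1.7) -> (1.7, 29.9)

(1.7, 29.9)


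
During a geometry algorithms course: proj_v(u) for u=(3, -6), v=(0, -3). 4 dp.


u.v = 18, |v| = sqrt(9) = 3
Scalar projection = u.v / |v| = 18 / sqrt(9) = 6

6


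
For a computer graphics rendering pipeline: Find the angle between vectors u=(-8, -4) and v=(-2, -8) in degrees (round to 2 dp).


u.v = 48, |u| = sqrt(80) = 8.9443, |v| = sqrt(68) = 8.2462
cos(theta) = u.v/(|u||v|) = 48/sqrt(5440) = 0.650791
theta = acos(0.650791) = 49.4 degrees

49.4 degrees


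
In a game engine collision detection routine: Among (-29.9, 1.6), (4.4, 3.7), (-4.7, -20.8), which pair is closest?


d(P0,P1) = 34.3642, d(P0,P2) = 33.7165, d(P1,P2) = 26.1354
Closest: P1 and P2

Closest pair: (4.4, 3.7) and (-4.7, -20.8), distance = 26.1354


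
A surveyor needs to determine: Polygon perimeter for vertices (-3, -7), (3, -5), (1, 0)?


Sides: (-3, -7)->(3, -5): sqrt(40) = 6.324555, (3, -5)->(1, 0): sqrt(29) = 5.385165, (1, 0)->(-3, -7): sqrt(65) = 8.062258
Sum = 19.771978
Perimeter = 19.772

19.772


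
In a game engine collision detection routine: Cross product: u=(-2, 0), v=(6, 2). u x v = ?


u x v = u_x*v_y - u_y*v_x = (-2)*2 - 0*6
= (-4) - 0 = -4

-4


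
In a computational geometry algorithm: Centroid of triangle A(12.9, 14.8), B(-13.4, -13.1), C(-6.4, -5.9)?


Centroid = ((x_A+x_B+x_C)/3, (y_A+y_B+y_C)/3)
= ((12.9+(-13.4)+(-6.4))/3, (14.8+(-13.1)+(-5.9))/3)
= (-2.3, -1.4)

(-2.3, -1.4)


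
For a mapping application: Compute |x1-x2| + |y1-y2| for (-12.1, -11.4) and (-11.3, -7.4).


|(-12.1)-(-11.3)| + |(-11.4)-(-7.4)| = 0.8 + 4 = 4.8

4.8


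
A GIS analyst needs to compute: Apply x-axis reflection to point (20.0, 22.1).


Reflection over x-axis: (x,y) -> (x,-y)
(20, 22.1) -> (20, -22.1)

(20, -22.1)


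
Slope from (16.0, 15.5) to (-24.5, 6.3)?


slope = (y2-y1)/(x2-x1) = (6.3-15.5)/((-24.5)-16) = (-9.2)/(-40.5) = 0.2272

0.2272


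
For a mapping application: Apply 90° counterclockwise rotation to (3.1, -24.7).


90° CCW: (x,y) -> (-y, x)
(3.1,-24.7) -> (24.7, 3.1)

(24.7, 3.1)


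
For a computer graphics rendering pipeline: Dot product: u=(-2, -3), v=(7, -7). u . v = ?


u . v = u_x*v_x + u_y*v_y = (-2)*7 + (-3)*(-7)
= (-14) + 21 = 7

7


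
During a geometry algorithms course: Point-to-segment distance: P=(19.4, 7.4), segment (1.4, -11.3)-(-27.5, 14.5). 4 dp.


Project P onto AB: t = 0 (clamped to [0,1])
Closest point on segment: (1.4, -11.3)
Distance: 25.9555

25.9555


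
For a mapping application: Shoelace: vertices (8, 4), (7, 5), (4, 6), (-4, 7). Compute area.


Shoelace sum: (8*5 - 7*4) + (7*6 - 4*5) + (4*7 - (-4)*6) + ((-4)*4 - 8*7)
= 14
Area = |14|/2 = 7

7


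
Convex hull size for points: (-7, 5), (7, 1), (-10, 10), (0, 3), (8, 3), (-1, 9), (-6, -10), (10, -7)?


Convex hull vertices (CCW): (-10, 10), (-6, -10), (10, -7), (8, 3), (-1, 9)
Count = 5

5


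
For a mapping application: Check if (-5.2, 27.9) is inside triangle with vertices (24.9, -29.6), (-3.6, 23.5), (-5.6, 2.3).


Cross products: AB x AP = -40.44, BC x BP = -42.72, CA x CP = 793.56
All same sign? no

No, outside


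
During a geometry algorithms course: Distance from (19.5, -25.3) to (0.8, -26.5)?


dx=-18.7, dy=-1.2
d^2 = (-18.7)^2 + (-1.2)^2 = 351.13
d = sqrt(351.13) = 18.7385

18.7385


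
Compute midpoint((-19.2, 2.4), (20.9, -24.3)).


M = (((-19.2)+20.9)/2, (2.4+(-24.3))/2)
= (0.85, -10.95)

(0.85, -10.95)


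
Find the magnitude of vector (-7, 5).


|u| = sqrt((-7)^2 + 5^2) = sqrt(74) = 8.6023

8.6023


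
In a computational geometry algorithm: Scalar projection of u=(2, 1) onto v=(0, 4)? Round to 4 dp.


u.v = 4, |v| = sqrt(16) = 4
Scalar projection = u.v / |v| = 4 / sqrt(16) = 1

1


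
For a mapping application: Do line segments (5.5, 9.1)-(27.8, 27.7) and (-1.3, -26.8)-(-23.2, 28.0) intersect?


Cross products: d1=-1158.85, d2=-2788.23, d3=-674.09, d4=955.29
d1*d2 < 0 and d3*d4 < 0? no

No, they don't intersect


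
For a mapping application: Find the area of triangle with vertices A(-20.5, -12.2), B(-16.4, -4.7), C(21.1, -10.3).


Area = |x_A(y_B-y_C) + x_B(y_C-y_A) + x_C(y_A-y_B)|/2
= |(-114.8) + (-31.16) + (-158.25)|/2
= 304.21/2 = 152.105

152.105


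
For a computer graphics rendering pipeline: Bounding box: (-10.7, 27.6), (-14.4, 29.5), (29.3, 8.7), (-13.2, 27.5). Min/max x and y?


x range: [-14.4, 29.3]
y range: [8.7, 29.5]
Bounding box: (-14.4,8.7) to (29.3,29.5)

(-14.4,8.7) to (29.3,29.5)


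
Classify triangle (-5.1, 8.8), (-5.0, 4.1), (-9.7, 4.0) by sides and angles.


Side lengths squared: AB^2=22.1, BC^2=22.1, CA^2=44.2
Sorted: [22.1, 22.1, 44.2]
By sides: Isosceles, By angles: Right

Isosceles, Right


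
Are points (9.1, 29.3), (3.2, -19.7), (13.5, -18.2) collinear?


Cross product: (3.2-9.1)*((-18.2)-29.3) - ((-19.7)-29.3)*(13.5-9.1)
= 495.85

No, not collinear


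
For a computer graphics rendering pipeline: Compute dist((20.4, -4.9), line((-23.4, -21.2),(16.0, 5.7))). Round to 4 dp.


|cross product| = 536
|line direction| = sqrt(2275.97) = 47.7071
Distance = 536/sqrt(2275.97) = 11.2352

11.2352


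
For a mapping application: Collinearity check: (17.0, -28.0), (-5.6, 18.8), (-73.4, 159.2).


Cross product: ((-5.6)-17)*(159.2-(-28)) - (18.8-(-28))*((-73.4)-17)
= 0

Yes, collinear


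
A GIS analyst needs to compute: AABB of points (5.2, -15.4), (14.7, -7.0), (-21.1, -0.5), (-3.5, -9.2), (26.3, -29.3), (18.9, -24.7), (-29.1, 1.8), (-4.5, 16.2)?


x range: [-29.1, 26.3]
y range: [-29.3, 16.2]
Bounding box: (-29.1,-29.3) to (26.3,16.2)

(-29.1,-29.3) to (26.3,16.2)


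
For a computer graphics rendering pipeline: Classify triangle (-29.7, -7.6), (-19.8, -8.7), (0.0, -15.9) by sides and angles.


Side lengths squared: AB^2=99.22, BC^2=443.88, CA^2=950.98
Sorted: [99.22, 443.88, 950.98]
By sides: Scalene, By angles: Obtuse

Scalene, Obtuse


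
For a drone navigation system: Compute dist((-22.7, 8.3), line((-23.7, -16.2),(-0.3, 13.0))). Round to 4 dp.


|cross product| = 544.1
|line direction| = sqrt(1400.2) = 37.4192
Distance = 544.1/sqrt(1400.2) = 14.5406

14.5406


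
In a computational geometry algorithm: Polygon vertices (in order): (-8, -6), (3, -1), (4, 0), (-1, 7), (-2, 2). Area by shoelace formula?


Shoelace sum: ((-8)*(-1) - 3*(-6)) + (3*0 - 4*(-1)) + (4*7 - (-1)*0) + ((-1)*2 - (-2)*7) + ((-2)*(-6) - (-8)*2)
= 98
Area = |98|/2 = 49

49


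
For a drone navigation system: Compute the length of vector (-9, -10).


|u| = sqrt((-9)^2 + (-10)^2) = sqrt(181) = 13.4536

13.4536


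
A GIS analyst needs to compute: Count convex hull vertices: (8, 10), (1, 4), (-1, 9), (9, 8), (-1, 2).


Convex hull vertices (CCW): (-1, 2), (9, 8), (8, 10), (-1, 9)
Count = 4

4


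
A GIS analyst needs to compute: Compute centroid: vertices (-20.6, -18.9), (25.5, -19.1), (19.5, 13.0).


Centroid = ((x_A+x_B+x_C)/3, (y_A+y_B+y_C)/3)
= (((-20.6)+25.5+19.5)/3, ((-18.9)+(-19.1)+13)/3)
= (8.1333, -8.3333)

(8.1333, -8.3333)


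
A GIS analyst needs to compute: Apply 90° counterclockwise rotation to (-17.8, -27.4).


90° CCW: (x,y) -> (-y, x)
(-17.8,-27.4) -> (27.4, -17.8)

(27.4, -17.8)


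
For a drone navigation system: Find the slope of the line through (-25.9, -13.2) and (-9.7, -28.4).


slope = (y2-y1)/(x2-x1) = ((-28.4)-(-13.2))/((-9.7)-(-25.9)) = (-15.2)/16.2 = -0.9383

-0.9383


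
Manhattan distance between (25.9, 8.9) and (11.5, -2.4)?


|25.9-11.5| + |8.9-(-2.4)| = 14.4 + 11.3 = 25.7

25.7


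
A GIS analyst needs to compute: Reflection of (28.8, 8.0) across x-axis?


Reflection over x-axis: (x,y) -> (x,-y)
(28.8, 8) -> (28.8, -8)

(28.8, -8)


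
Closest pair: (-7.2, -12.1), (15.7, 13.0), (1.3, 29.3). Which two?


d(P0,P1) = 33.9768, d(P0,P2) = 42.2636, d(P1,P2) = 21.7497
Closest: P1 and P2

Closest pair: (15.7, 13.0) and (1.3, 29.3), distance = 21.7497


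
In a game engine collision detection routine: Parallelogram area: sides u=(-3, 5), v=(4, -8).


|u x v| = |(-3)*(-8) - 5*4|
= |24 - 20| = 4

4


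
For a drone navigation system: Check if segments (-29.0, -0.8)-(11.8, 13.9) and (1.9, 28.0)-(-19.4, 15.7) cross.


Cross products: d1=233.37, d2=422.1, d3=720.81, d4=532.08
d1*d2 < 0 and d3*d4 < 0? no

No, they don't intersect


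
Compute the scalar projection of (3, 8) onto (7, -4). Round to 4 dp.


u.v = -11, |v| = sqrt(65) = 8.0623
Scalar projection = u.v / |v| = -11 / sqrt(65) = -1.3644

-1.3644


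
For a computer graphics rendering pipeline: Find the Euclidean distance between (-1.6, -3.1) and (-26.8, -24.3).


dx=-25.2, dy=-21.2
d^2 = (-25.2)^2 + (-21.2)^2 = 1084.48
d = sqrt(1084.48) = 32.9314

32.9314


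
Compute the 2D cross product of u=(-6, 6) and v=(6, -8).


u x v = u_x*v_y - u_y*v_x = (-6)*(-8) - 6*6
= 48 - 36 = 12

12


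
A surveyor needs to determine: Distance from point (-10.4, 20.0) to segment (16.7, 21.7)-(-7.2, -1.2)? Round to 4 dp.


Project P onto AB: t = 0.6267 (clamped to [0,1])
Closest point on segment: (1.722, 7.3487)
Distance: 17.5214

17.5214


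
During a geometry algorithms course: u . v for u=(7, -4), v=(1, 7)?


u . v = u_x*v_x + u_y*v_y = 7*1 + (-4)*7
= 7 + (-28) = -21

-21


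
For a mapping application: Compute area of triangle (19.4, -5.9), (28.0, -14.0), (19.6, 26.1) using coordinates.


Area = |x_A(y_B-y_C) + x_B(y_C-y_A) + x_C(y_A-y_B)|/2
= |(-777.94) + 896 + 158.76|/2
= 276.82/2 = 138.41

138.41


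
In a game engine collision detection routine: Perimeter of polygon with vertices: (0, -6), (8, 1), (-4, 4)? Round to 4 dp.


Sides: (0, -6)->(8, 1): sqrt(113) = 10.630146, (8, 1)->(-4, 4): sqrt(153) = 12.369317, (-4, 4)->(0, -6): sqrt(116) = 10.77033
Sum = 33.769793
Perimeter = 33.7698

33.7698


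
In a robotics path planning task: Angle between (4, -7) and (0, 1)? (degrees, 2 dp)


u.v = -7, |u| = sqrt(65) = 8.0623, |v| = sqrt(1) = 1
cos(theta) = u.v/(|u||v|) = -7/sqrt(65) = -0.868243
theta = acos(-0.868243) = 150.26 degrees

150.26 degrees


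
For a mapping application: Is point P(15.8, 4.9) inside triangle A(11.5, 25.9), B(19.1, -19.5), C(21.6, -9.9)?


Cross products: AB x AP = 35.62, BC x BP = 92.68, CA x CP = 58.16
All same sign? yes

Yes, inside


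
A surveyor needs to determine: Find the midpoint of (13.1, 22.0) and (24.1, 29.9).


M = ((13.1+24.1)/2, (22+29.9)/2)
= (18.6, 25.95)

(18.6, 25.95)


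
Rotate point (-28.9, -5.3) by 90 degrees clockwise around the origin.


90° CW: (x,y) -> (y, -x)
(-28.9,-5.3) -> (-5.3, 28.9)

(-5.3, 28.9)


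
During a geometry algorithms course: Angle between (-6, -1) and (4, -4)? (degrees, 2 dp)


u.v = -20, |u| = sqrt(37) = 6.0828, |v| = sqrt(32) = 5.6569
cos(theta) = u.v/(|u||v|) = -20/sqrt(1184) = -0.581238
theta = acos(-0.581238) = 125.54 degrees

125.54 degrees


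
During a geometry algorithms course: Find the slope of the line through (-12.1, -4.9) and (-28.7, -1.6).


slope = (y2-y1)/(x2-x1) = ((-1.6)-(-4.9))/((-28.7)-(-12.1)) = 3.3/(-16.6) = -0.1988

-0.1988


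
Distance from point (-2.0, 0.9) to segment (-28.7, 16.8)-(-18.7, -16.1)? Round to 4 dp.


Project P onto AB: t = 0.6682 (clamped to [0,1])
Closest point on segment: (-22.0178, -5.1844)
Distance: 20.9221

20.9221


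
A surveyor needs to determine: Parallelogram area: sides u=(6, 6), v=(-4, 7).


|u x v| = |6*7 - 6*(-4)|
= |42 - (-24)| = 66

66


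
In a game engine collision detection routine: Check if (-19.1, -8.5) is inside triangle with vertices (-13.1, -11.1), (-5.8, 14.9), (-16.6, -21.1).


Cross products: AB x AP = 174.98, BC x BP = -226.08, CA x CP = 69.1
All same sign? no

No, outside


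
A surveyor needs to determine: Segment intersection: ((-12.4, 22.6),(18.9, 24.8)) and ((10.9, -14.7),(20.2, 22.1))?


Cross products: d1=1204.33, d2=72.95, d3=-1218.75, d4=-87.37
d1*d2 < 0 and d3*d4 < 0? no

No, they don't intersect


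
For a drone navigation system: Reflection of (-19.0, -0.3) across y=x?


Reflection over y=x: (x,y) -> (y,x)
(-19, -0.3) -> (-0.3, -19)

(-0.3, -19)


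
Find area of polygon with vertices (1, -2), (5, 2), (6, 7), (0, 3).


Shoelace sum: (1*2 - 5*(-2)) + (5*7 - 6*2) + (6*3 - 0*7) + (0*(-2) - 1*3)
= 50
Area = |50|/2 = 25

25


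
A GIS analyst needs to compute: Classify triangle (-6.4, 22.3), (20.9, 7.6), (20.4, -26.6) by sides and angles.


Side lengths squared: AB^2=961.38, BC^2=1169.89, CA^2=3109.45
Sorted: [961.38, 1169.89, 3109.45]
By sides: Scalene, By angles: Obtuse

Scalene, Obtuse


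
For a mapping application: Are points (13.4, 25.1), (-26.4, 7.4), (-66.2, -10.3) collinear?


Cross product: ((-26.4)-13.4)*((-10.3)-25.1) - (7.4-25.1)*((-66.2)-13.4)
= 0

Yes, collinear


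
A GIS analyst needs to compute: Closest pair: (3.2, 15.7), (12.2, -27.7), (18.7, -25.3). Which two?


d(P0,P1) = 44.3234, d(P0,P2) = 43.8321, d(P1,P2) = 6.9289
Closest: P1 and P2

Closest pair: (12.2, -27.7) and (18.7, -25.3), distance = 6.9289


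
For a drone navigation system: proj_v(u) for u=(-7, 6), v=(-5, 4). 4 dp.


u.v = 59, |v| = sqrt(41) = 6.4031
Scalar projection = u.v / |v| = 59 / sqrt(41) = 9.2143

9.2143


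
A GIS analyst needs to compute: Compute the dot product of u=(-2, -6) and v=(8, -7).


u . v = u_x*v_x + u_y*v_y = (-2)*8 + (-6)*(-7)
= (-16) + 42 = 26

26


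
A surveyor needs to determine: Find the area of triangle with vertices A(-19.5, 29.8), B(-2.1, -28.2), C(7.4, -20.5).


Area = |x_A(y_B-y_C) + x_B(y_C-y_A) + x_C(y_A-y_B)|/2
= |150.15 + 105.63 + 429.2|/2
= 684.98/2 = 342.49

342.49


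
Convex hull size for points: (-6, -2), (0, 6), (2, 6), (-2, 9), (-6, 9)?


Convex hull vertices (CCW): (-6, -2), (2, 6), (-2, 9), (-6, 9)
Count = 4

4


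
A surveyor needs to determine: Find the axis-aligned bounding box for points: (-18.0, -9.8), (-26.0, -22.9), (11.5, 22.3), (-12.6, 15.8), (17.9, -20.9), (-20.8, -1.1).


x range: [-26, 17.9]
y range: [-22.9, 22.3]
Bounding box: (-26,-22.9) to (17.9,22.3)

(-26,-22.9) to (17.9,22.3)


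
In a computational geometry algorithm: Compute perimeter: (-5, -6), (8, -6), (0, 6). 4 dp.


Sides: (-5, -6)->(8, -6): sqrt(169) = 13, (8, -6)->(0, 6): sqrt(208) = 14.422205, (0, 6)->(-5, -6): sqrt(169) = 13
Sum = 40.422205
Perimeter = 40.4222

40.4222


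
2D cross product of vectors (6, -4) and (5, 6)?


u x v = u_x*v_y - u_y*v_x = 6*6 - (-4)*5
= 36 - (-20) = 56

56


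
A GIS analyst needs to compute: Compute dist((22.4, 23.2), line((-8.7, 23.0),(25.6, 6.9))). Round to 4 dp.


|cross product| = 507.57
|line direction| = sqrt(1435.7) = 37.8906
Distance = 507.57/sqrt(1435.7) = 13.3957

13.3957


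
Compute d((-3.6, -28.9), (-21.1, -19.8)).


dx=-17.5, dy=9.1
d^2 = (-17.5)^2 + 9.1^2 = 389.06
d = sqrt(389.06) = 19.7246

19.7246


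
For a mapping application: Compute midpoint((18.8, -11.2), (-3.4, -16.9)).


M = ((18.8+(-3.4))/2, ((-11.2)+(-16.9))/2)
= (7.7, -14.05)

(7.7, -14.05)


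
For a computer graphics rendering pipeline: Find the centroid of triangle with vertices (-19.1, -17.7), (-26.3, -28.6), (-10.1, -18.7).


Centroid = ((x_A+x_B+x_C)/3, (y_A+y_B+y_C)/3)
= (((-19.1)+(-26.3)+(-10.1))/3, ((-17.7)+(-28.6)+(-18.7))/3)
= (-18.5, -21.6667)

(-18.5, -21.6667)


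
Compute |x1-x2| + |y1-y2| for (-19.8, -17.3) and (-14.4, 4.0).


|(-19.8)-(-14.4)| + |(-17.3)-4| = 5.4 + 21.3 = 26.7

26.7


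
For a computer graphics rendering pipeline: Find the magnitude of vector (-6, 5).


|u| = sqrt((-6)^2 + 5^2) = sqrt(61) = 7.8102

7.8102


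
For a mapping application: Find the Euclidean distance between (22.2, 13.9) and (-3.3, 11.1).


dx=-25.5, dy=-2.8
d^2 = (-25.5)^2 + (-2.8)^2 = 658.09
d = sqrt(658.09) = 25.6533

25.6533


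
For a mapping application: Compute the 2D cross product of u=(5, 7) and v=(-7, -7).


u x v = u_x*v_y - u_y*v_x = 5*(-7) - 7*(-7)
= (-35) - (-49) = 14

14


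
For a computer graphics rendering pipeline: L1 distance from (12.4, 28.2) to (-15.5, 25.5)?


|12.4-(-15.5)| + |28.2-25.5| = 27.9 + 2.7 = 30.6

30.6


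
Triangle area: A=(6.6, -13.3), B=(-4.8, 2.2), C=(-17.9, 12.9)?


Area = |x_A(y_B-y_C) + x_B(y_C-y_A) + x_C(y_A-y_B)|/2
= |(-70.62) + (-125.76) + 277.45|/2
= 81.07/2 = 40.535

40.535


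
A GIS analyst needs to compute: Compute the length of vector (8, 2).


|u| = sqrt(8^2 + 2^2) = sqrt(68) = 8.2462

8.2462


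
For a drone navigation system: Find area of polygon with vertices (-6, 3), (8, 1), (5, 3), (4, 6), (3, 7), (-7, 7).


Shoelace sum: ((-6)*1 - 8*3) + (8*3 - 5*1) + (5*6 - 4*3) + (4*7 - 3*6) + (3*7 - (-7)*7) + ((-7)*3 - (-6)*7)
= 108
Area = |108|/2 = 54

54


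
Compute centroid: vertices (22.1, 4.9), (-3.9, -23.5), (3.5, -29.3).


Centroid = ((x_A+x_B+x_C)/3, (y_A+y_B+y_C)/3)
= ((22.1+(-3.9)+3.5)/3, (4.9+(-23.5)+(-29.3))/3)
= (7.2333, -15.9667)

(7.2333, -15.9667)


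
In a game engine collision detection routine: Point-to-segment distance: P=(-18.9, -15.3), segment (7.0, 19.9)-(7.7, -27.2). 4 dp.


Project P onto AB: t = 0.739 (clamped to [0,1])
Closest point on segment: (7.5173, -14.9074)
Distance: 26.4202

26.4202


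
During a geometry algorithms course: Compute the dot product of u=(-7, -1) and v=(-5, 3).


u . v = u_x*v_x + u_y*v_y = (-7)*(-5) + (-1)*3
= 35 + (-3) = 32

32


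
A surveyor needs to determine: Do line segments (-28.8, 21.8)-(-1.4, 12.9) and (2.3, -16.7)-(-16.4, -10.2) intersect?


Cross products: d1=-517.8, d2=-529.47, d3=-778.11, d4=-766.44
d1*d2 < 0 and d3*d4 < 0? no

No, they don't intersect


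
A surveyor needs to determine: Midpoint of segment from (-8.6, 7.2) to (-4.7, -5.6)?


M = (((-8.6)+(-4.7))/2, (7.2+(-5.6))/2)
= (-6.65, 0.8)

(-6.65, 0.8)


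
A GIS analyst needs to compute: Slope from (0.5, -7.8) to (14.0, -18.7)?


slope = (y2-y1)/(x2-x1) = ((-18.7)-(-7.8))/(14-0.5) = (-10.9)/13.5 = -0.8074

-0.8074


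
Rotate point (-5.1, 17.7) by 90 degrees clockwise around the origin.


90° CW: (x,y) -> (y, -x)
(-5.1,17.7) -> (17.7, 5.1)

(17.7, 5.1)


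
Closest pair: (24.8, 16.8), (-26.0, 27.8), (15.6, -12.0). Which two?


d(P0,P1) = 51.9773, d(P0,P2) = 30.2338, d(P1,P2) = 57.5726
Closest: P0 and P2

Closest pair: (24.8, 16.8) and (15.6, -12.0), distance = 30.2338


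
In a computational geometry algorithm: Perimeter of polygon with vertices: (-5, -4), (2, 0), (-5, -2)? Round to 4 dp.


Sides: (-5, -4)->(2, 0): sqrt(65) = 8.062258, (2, 0)->(-5, -2): sqrt(53) = 7.28011, (-5, -2)->(-5, -4): sqrt(4) = 2
Sum = 17.342368
Perimeter = 17.3424

17.3424


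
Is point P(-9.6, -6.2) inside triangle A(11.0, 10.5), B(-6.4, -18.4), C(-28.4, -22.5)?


Cross products: AB x AP = -304.76, BC x BP = -281.52, CA x CP = 21.82
All same sign? no

No, outside


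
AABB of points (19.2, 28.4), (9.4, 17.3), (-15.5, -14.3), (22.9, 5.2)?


x range: [-15.5, 22.9]
y range: [-14.3, 28.4]
Bounding box: (-15.5,-14.3) to (22.9,28.4)

(-15.5,-14.3) to (22.9,28.4)


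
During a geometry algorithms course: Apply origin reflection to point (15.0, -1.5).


Reflection over origin: (x,y) -> (-x,-y)
(15, -1.5) -> (-15, 1.5)

(-15, 1.5)


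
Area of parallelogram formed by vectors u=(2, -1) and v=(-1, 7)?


|u x v| = |2*7 - (-1)*(-1)|
= |14 - 1| = 13

13


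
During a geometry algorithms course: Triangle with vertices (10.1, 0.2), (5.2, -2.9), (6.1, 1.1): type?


Side lengths squared: AB^2=33.62, BC^2=16.81, CA^2=16.81
Sorted: [16.81, 16.81, 33.62]
By sides: Isosceles, By angles: Right

Isosceles, Right


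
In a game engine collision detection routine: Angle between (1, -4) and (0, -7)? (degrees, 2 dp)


u.v = 28, |u| = sqrt(17) = 4.1231, |v| = sqrt(49) = 7
cos(theta) = u.v/(|u||v|) = 28/sqrt(833) = 0.970143
theta = acos(0.970143) = 14.04 degrees

14.04 degrees


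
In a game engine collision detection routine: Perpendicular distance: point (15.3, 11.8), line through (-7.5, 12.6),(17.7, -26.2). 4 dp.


|cross product| = 864.48
|line direction| = sqrt(2140.48) = 46.2653
Distance = 864.48/sqrt(2140.48) = 18.6853

18.6853


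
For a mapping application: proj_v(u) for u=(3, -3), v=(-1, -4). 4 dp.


u.v = 9, |v| = sqrt(17) = 4.1231
Scalar projection = u.v / |v| = 9 / sqrt(17) = 2.1828

2.1828


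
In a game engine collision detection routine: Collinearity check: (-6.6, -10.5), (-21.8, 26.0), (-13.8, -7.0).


Cross product: ((-21.8)-(-6.6))*((-7)-(-10.5)) - (26-(-10.5))*((-13.8)-(-6.6))
= 209.6

No, not collinear


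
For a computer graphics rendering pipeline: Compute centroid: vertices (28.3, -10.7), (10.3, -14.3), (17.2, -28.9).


Centroid = ((x_A+x_B+x_C)/3, (y_A+y_B+y_C)/3)
= ((28.3+10.3+17.2)/3, ((-10.7)+(-14.3)+(-28.9))/3)
= (18.6, -17.9667)

(18.6, -17.9667)


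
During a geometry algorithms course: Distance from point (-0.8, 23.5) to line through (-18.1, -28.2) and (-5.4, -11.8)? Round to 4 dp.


|cross product| = 372.87
|line direction| = sqrt(430.25) = 20.7425
Distance = 372.87/sqrt(430.25) = 17.9762

17.9762


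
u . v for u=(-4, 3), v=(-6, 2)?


u . v = u_x*v_x + u_y*v_y = (-4)*(-6) + 3*2
= 24 + 6 = 30

30


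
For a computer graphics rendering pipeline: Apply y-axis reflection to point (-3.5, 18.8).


Reflection over y-axis: (x,y) -> (-x,y)
(-3.5, 18.8) -> (3.5, 18.8)

(3.5, 18.8)


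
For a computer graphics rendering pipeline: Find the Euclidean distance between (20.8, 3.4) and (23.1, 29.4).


dx=2.3, dy=26
d^2 = 2.3^2 + 26^2 = 681.29
d = sqrt(681.29) = 26.1015

26.1015


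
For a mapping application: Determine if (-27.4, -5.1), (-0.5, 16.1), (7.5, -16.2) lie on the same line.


Cross product: ((-0.5)-(-27.4))*((-16.2)-(-5.1)) - (16.1-(-5.1))*(7.5-(-27.4))
= -1038.47

No, not collinear


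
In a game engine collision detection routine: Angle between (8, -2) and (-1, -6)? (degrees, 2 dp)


u.v = 4, |u| = sqrt(68) = 8.2462, |v| = sqrt(37) = 6.0828
cos(theta) = u.v/(|u||v|) = 4/sqrt(2516) = 0.079745
theta = acos(0.079745) = 85.43 degrees

85.43 degrees


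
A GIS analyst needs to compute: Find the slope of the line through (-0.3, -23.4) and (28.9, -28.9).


slope = (y2-y1)/(x2-x1) = ((-28.9)-(-23.4))/(28.9-(-0.3)) = (-5.5)/29.2 = -0.1884

-0.1884


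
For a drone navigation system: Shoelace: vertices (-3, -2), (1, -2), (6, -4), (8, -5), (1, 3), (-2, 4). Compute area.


Shoelace sum: ((-3)*(-2) - 1*(-2)) + (1*(-4) - 6*(-2)) + (6*(-5) - 8*(-4)) + (8*3 - 1*(-5)) + (1*4 - (-2)*3) + ((-2)*(-2) - (-3)*4)
= 73
Area = |73|/2 = 36.5

36.5


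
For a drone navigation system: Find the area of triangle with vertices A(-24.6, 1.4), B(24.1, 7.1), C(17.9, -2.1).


Area = |x_A(y_B-y_C) + x_B(y_C-y_A) + x_C(y_A-y_B)|/2
= |(-226.32) + (-84.35) + (-102.03)|/2
= 412.7/2 = 206.35

206.35


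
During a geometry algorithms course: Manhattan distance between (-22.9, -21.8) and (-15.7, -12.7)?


|(-22.9)-(-15.7)| + |(-21.8)-(-12.7)| = 7.2 + 9.1 = 16.3

16.3


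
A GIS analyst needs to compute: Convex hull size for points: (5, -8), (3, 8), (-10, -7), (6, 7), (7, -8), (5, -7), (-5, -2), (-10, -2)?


Convex hull vertices (CCW): (-10, -7), (5, -8), (7, -8), (6, 7), (3, 8), (-10, -2)
Count = 6

6


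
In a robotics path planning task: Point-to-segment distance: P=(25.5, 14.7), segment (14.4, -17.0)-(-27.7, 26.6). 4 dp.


Project P onto AB: t = 0.249 (clamped to [0,1])
Closest point on segment: (3.9155, -6.1419)
Distance: 30.0046

30.0046


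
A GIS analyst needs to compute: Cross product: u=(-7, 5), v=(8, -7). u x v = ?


u x v = u_x*v_y - u_y*v_x = (-7)*(-7) - 5*8
= 49 - 40 = 9

9


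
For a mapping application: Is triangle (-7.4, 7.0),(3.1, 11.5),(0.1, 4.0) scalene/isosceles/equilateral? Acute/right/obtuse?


Side lengths squared: AB^2=130.5, BC^2=65.25, CA^2=65.25
Sorted: [65.25, 65.25, 130.5]
By sides: Isosceles, By angles: Right

Isosceles, Right


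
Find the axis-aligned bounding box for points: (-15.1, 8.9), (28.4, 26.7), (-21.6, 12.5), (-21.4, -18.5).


x range: [-21.6, 28.4]
y range: [-18.5, 26.7]
Bounding box: (-21.6,-18.5) to (28.4,26.7)

(-21.6,-18.5) to (28.4,26.7)


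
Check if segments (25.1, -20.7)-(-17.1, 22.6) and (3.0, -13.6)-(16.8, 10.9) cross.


Cross products: d1=-639.43, d2=992.01, d3=657.31, d4=-974.13
d1*d2 < 0 and d3*d4 < 0? yes

Yes, they intersect


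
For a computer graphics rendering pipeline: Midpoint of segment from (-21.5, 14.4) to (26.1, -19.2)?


M = (((-21.5)+26.1)/2, (14.4+(-19.2))/2)
= (2.3, -2.4)

(2.3, -2.4)


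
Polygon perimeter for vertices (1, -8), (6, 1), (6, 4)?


Sides: (1, -8)->(6, 1): sqrt(106) = 10.29563, (6, 1)->(6, 4): sqrt(9) = 3, (6, 4)->(1, -8): sqrt(169) = 13
Sum = 26.29563
Perimeter = 26.2956

26.2956


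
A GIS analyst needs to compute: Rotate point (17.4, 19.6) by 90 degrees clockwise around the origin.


90° CW: (x,y) -> (y, -x)
(17.4,19.6) -> (19.6, -17.4)

(19.6, -17.4)


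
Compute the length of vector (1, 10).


|u| = sqrt(1^2 + 10^2) = sqrt(101) = 10.0499

10.0499


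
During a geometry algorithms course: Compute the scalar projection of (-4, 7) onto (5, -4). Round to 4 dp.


u.v = -48, |v| = sqrt(41) = 6.4031
Scalar projection = u.v / |v| = -48 / sqrt(41) = -7.4963

-7.4963


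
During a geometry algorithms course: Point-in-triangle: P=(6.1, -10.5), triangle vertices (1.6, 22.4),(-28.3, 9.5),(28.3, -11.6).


Cross products: AB x AP = 1041.76, BC x BP = -406.16, CA x CP = 725.43
All same sign? no

No, outside


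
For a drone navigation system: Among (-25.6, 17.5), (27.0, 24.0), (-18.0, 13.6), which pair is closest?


d(P0,P1) = 53.0001, d(P0,P2) = 8.5422, d(P1,P2) = 46.1861
Closest: P0 and P2

Closest pair: (-25.6, 17.5) and (-18.0, 13.6), distance = 8.5422


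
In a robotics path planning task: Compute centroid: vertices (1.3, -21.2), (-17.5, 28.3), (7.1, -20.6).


Centroid = ((x_A+x_B+x_C)/3, (y_A+y_B+y_C)/3)
= ((1.3+(-17.5)+7.1)/3, ((-21.2)+28.3+(-20.6))/3)
= (-3.0333, -4.5)

(-3.0333, -4.5)


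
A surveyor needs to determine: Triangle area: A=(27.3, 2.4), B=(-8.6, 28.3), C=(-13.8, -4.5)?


Area = |x_A(y_B-y_C) + x_B(y_C-y_A) + x_C(y_A-y_B)|/2
= |895.44 + 59.34 + 357.42|/2
= 1312.2/2 = 656.1

656.1


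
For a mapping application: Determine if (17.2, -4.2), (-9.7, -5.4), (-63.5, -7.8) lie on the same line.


Cross product: ((-9.7)-17.2)*((-7.8)-(-4.2)) - ((-5.4)-(-4.2))*((-63.5)-17.2)
= 0

Yes, collinear


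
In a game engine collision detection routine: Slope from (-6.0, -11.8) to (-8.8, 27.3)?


slope = (y2-y1)/(x2-x1) = (27.3-(-11.8))/((-8.8)-(-6)) = 39.1/(-2.8) = -13.9643

-13.9643


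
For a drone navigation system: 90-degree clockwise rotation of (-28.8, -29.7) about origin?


90° CW: (x,y) -> (y, -x)
(-28.8,-29.7) -> (-29.7, 28.8)

(-29.7, 28.8)


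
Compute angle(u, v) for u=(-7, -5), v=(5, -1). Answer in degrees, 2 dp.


u.v = -30, |u| = sqrt(74) = 8.6023, |v| = sqrt(26) = 5.099
cos(theta) = u.v/(|u||v|) = -30/sqrt(1924) = -0.683941
theta = acos(-0.683941) = 133.15 degrees

133.15 degrees


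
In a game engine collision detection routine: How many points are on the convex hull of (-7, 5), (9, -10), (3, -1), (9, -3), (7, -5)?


Convex hull vertices (CCW): (-7, 5), (9, -10), (9, -3)
Count = 3

3


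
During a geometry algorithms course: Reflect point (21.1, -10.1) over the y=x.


Reflection over y=x: (x,y) -> (y,x)
(21.1, -10.1) -> (-10.1, 21.1)

(-10.1, 21.1)


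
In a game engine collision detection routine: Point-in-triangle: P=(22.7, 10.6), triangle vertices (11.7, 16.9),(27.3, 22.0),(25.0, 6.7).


Cross products: AB x AP = -154.38, BC x BP = -44.16, CA x CP = -28.41
All same sign? yes

Yes, inside


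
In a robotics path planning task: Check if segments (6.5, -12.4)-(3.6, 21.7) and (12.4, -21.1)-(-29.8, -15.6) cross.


Cross products: d1=-334.69, d2=-1757.76, d3=-175.96, d4=1247.11
d1*d2 < 0 and d3*d4 < 0? no

No, they don't intersect


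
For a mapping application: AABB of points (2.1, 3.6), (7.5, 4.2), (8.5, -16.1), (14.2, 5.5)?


x range: [2.1, 14.2]
y range: [-16.1, 5.5]
Bounding box: (2.1,-16.1) to (14.2,5.5)

(2.1,-16.1) to (14.2,5.5)


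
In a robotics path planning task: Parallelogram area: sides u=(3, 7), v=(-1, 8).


|u x v| = |3*8 - 7*(-1)|
= |24 - (-7)| = 31

31


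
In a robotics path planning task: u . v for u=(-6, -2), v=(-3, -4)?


u . v = u_x*v_x + u_y*v_y = (-6)*(-3) + (-2)*(-4)
= 18 + 8 = 26

26


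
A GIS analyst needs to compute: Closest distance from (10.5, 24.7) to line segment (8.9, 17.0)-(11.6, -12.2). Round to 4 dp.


Project P onto AB: t = 0 (clamped to [0,1])
Closest point on segment: (8.9, 17)
Distance: 7.8645

7.8645


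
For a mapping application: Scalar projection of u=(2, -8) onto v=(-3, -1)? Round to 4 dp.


u.v = 2, |v| = sqrt(10) = 3.1623
Scalar projection = u.v / |v| = 2 / sqrt(10) = 0.6325

0.6325


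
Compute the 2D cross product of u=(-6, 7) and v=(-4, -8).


u x v = u_x*v_y - u_y*v_x = (-6)*(-8) - 7*(-4)
= 48 - (-28) = 76

76


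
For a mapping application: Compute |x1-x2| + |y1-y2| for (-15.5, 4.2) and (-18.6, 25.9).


|(-15.5)-(-18.6)| + |4.2-25.9| = 3.1 + 21.7 = 24.8

24.8


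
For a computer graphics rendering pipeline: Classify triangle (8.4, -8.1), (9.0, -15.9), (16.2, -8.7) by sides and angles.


Side lengths squared: AB^2=61.2, BC^2=103.68, CA^2=61.2
Sorted: [61.2, 61.2, 103.68]
By sides: Isosceles, By angles: Acute

Isosceles, Acute


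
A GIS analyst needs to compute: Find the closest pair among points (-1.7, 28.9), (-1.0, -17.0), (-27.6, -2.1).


d(P0,P1) = 45.9053, d(P0,P2) = 40.3957, d(P1,P2) = 30.4889
Closest: P1 and P2

Closest pair: (-1.0, -17.0) and (-27.6, -2.1), distance = 30.4889


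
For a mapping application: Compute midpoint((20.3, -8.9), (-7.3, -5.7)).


M = ((20.3+(-7.3))/2, ((-8.9)+(-5.7))/2)
= (6.5, -7.3)

(6.5, -7.3)


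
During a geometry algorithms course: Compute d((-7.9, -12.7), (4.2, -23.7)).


dx=12.1, dy=-11
d^2 = 12.1^2 + (-11)^2 = 267.41
d = sqrt(267.41) = 16.3527

16.3527


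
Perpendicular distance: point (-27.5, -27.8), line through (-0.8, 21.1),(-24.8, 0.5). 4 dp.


|cross product| = 623.58
|line direction| = sqrt(1000.36) = 31.6285
Distance = 623.58/sqrt(1000.36) = 19.7158

19.7158


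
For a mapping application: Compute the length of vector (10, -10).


|u| = sqrt(10^2 + (-10)^2) = sqrt(200) = 14.1421

14.1421


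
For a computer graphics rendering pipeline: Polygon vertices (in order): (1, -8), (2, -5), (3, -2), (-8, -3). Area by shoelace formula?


Shoelace sum: (1*(-5) - 2*(-8)) + (2*(-2) - 3*(-5)) + (3*(-3) - (-8)*(-2)) + ((-8)*(-8) - 1*(-3))
= 64
Area = |64|/2 = 32

32


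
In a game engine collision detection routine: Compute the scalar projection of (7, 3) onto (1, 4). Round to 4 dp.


u.v = 19, |v| = sqrt(17) = 4.1231
Scalar projection = u.v / |v| = 19 / sqrt(17) = 4.6082

4.6082


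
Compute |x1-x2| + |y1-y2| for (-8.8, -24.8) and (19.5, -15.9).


|(-8.8)-19.5| + |(-24.8)-(-15.9)| = 28.3 + 8.9 = 37.2

37.2


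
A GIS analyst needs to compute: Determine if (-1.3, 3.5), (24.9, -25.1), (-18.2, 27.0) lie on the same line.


Cross product: (24.9-(-1.3))*(27-3.5) - ((-25.1)-3.5)*((-18.2)-(-1.3))
= 132.36

No, not collinear


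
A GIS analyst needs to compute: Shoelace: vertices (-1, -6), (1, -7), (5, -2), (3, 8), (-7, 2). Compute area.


Shoelace sum: ((-1)*(-7) - 1*(-6)) + (1*(-2) - 5*(-7)) + (5*8 - 3*(-2)) + (3*2 - (-7)*8) + ((-7)*(-6) - (-1)*2)
= 198
Area = |198|/2 = 99

99


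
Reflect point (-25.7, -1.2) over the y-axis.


Reflection over y-axis: (x,y) -> (-x,y)
(-25.7, -1.2) -> (25.7, -1.2)

(25.7, -1.2)


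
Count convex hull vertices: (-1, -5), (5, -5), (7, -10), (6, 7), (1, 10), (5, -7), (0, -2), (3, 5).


Convex hull vertices (CCW): (-1, -5), (7, -10), (6, 7), (1, 10)
Count = 4

4


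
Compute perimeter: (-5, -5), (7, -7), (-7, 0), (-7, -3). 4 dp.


Sides: (-5, -5)->(7, -7): sqrt(148) = 12.165525, (7, -7)->(-7, 0): sqrt(245) = 15.652476, (-7, 0)->(-7, -3): sqrt(9) = 3, (-7, -3)->(-5, -5): sqrt(8) = 2.828427
Sum = 33.646428
Perimeter = 33.6464

33.6464
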